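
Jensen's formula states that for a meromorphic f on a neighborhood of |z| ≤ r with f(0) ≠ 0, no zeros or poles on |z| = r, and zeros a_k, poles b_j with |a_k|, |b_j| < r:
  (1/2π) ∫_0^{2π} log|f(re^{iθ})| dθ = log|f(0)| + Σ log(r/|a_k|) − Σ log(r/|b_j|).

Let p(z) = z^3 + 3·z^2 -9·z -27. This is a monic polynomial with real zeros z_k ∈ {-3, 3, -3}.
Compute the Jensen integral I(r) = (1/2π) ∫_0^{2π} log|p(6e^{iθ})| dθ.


Zeros: -3, -3, 3; r = 6.
Inside |z| < r: -3, -3, 3. Outside (|z| ≥ r): ∅.
p(0) = -27, so log|p(0)| = log(27) = 3.2958.
Apply Jensen: I(r) = log|p(0)| + Σ_k log(r/|z_k|), summed over zeros inside |z| < r.
  log(r/|z_k|) for z_k = -3: log(6/3) = 0.6931
  log(r/|z_k|) for z_k = 3: log(6/3) = 0.6931
  log(r/|z_k|) for z_k = -3: log(6/3) = 0.6931
Sum over inside zeros: 2.0794.
I(r) = log|p(0)| + (inside sum) = 3.2958 + 2.0794 = 5.3753.
Closed form (all zeros inside, monic): I(r) = n·log(r) = 3·log(6) = 5.3753. ✓

I(r) ≈ 5.3753.


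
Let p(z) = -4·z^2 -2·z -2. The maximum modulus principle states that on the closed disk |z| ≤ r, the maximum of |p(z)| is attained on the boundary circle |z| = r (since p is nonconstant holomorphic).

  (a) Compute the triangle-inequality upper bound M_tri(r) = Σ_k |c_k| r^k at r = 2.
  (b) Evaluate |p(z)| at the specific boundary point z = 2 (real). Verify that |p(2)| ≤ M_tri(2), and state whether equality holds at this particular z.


Coefficients: c_0 = -2, c_1 = -2, c_2 = -4. Radius r = 2.
Part (a). Triangle bound: M_tri(r) = Σ_k |c_k| r^k
  = |-2|·2^0 + |-2|·2^1 + |-4|·2^2
  = 2 + 4 + 16 = 22.
This bounds M(r) := max_{|z|=r} |p(z)| from above; equality holds iff all terms c_k z^k can be made to align in phase at a single z on |z|=r.
Part (b). At z = 2 (real, on the circle |z| = r):
  p(2) = (-2)·2^0 + (-2)·2^1 + (-4)·2^2 = -22.
  |p(2)| = 22.
Since all nonzero coefficients share the same sign, |p(2)| = 22 = M_tri(2); the triangle bound is attained at z = 2, so in fact M(r) = 22.

M_tri(2) = 22; |p(2)| = 22; equality at z=2: yes.


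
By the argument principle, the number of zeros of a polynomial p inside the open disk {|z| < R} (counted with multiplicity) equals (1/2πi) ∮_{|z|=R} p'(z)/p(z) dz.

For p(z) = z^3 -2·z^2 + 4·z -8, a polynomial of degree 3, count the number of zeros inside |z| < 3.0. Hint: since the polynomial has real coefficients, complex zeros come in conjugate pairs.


The zeros of p are: (0 + 2i), (0 - 2i), 2.
Their magnitudes are: 2, 2, 2.
Zeros with |z| < R = 3.0: (0 + 2i), (0 - 2i), 2.
Count = 3.
By the argument principle, (1/2πi) ∮_{|z|=R} p'(z)/p(z) dz equals exactly this count.

Number of zeros inside |z| < 3.0: 3.


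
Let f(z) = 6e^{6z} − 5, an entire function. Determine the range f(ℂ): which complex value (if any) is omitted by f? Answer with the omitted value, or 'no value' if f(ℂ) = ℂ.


Little Picard bounds the complement of f(ℂ) to at most one point.
e^{6z} is never zero on ℂ, so 6·e^{6z} takes every value in ℂ ∖ {0}. Adding -5 shifts the range to ℂ ∖ {-5}. Thus f omits exactly the value -5.

Omitted value: -5.


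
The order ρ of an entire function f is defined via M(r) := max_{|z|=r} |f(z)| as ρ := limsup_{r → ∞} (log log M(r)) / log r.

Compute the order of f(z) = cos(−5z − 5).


cos(w) is a linear combination of e^{iw} and e^{−iw} (or e^w, e^{−w} in the hyperbolic case), so |cos(w)| ≤ e^{|w|}. With w = −5z − 5, |w| ≤ 5|z| + 5 = 5r + 5 on |z| = r, giving M(r) ≤ e^{5r + 5}, so ρ ≤ 1. On a suitable ray (z = it for sin/cos; z = t for sinh/cosh, t real → ∞), |cos(−5z − 5)| grows like e^{5|t|}/2, so ρ ≥ 1. Hence ρ = 1.
Therefore ρ = 1.

Order ρ = 1.


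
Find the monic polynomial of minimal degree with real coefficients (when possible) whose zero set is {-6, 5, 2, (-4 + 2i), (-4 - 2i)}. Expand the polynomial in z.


The polynomial is p(z) = ∏_{α ∈ S} (z − α), where S = {-6, 5, 2, (-4 + 2i), (-4 - 2i)}.
Expanding the product yields: p(z) = z^5 + 7·z^4 -20·z^3 -216·z^2 -160·z + 1200.
Note conjugate pairs combine to real quadratics: (z − (-4+2i))(z − (-4−2i)) = z² + 8z + 20.
The resulting polynomial has degree 5 and real coefficients as required.

p(z) = z^5 + 7·z^4 -20·z^3 -216·z^2 -160·z + 1200.


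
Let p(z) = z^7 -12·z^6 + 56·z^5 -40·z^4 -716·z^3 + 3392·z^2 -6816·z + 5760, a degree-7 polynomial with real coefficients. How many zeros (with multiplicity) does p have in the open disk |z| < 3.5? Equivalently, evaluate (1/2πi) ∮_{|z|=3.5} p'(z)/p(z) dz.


The zeros of p are: (3 + 3i), (3 - 3i), (3 + 1i), (3 - 1i), -4, (2 + 2i), (2 - 2i).
Their magnitudes are: 4.243, 4.243, 3.162, 3.162, 4, 2.828, 2.828.
Zeros with |z| < R = 3.5: (3 + 1i), (3 - 1i), (2 + 2i), (2 - 2i).
Count = 4.
By the argument principle, (1/2πi) ∮_{|z|=R} p'(z)/p(z) dz equals exactly this count.

Number of zeros inside |z| < 3.5: 4.


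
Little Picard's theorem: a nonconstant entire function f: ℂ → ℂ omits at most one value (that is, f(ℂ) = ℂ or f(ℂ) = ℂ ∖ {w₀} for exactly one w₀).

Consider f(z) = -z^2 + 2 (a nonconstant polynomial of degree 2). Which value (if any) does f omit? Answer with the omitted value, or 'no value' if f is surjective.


Little Picard bounds the complement of f(ℂ) to at most one point.
For every w ∈ ℂ, the equation p(z) − w = 0 is a nonconstant polynomial in z and hence has at least one root by the fundamental theorem of algebra. So p is surjective onto ℂ, omitting no value.

Omitted value: no value.


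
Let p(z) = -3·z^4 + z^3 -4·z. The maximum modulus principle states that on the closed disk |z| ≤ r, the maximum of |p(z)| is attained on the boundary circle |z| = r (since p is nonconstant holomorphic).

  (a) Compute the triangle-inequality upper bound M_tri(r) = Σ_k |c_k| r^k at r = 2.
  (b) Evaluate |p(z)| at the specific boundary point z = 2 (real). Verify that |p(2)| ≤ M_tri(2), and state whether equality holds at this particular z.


Coefficients: c_0 = 0, c_1 = -4, c_2 = 0, c_3 = 1, c_4 = -3. Radius r = 2.
Part (a). Triangle bound: M_tri(r) = Σ_k |c_k| r^k
  = |0|·2^0 + |-4|·2^1 + |0|·2^2 + |1|·2^3 + |-3|·2^4
  = 0 + 8 + 0 + 8 + 48 = 64.
This bounds M(r) := max_{|z|=r} |p(z)| from above; equality holds iff all terms c_k z^k can be made to align in phase at a single z on |z|=r.
Part (b). At z = 2 (real, on the circle |z| = r):
  p(2) = (0)·2^0 + (-4)·2^1 + (0)·2^2 + (1)·2^3 + (-3)·2^4 = -48.
  |p(2)| = 48.
Check: |p(2)| = 48 ≤ 64 = M_tri(2). ✓ Equality does not hold at z = 2 (the coefficients have mixed signs, so the terms do not all align in phase there).

M_tri(2) = 64; |p(2)| = 48; equality at z=2: no.


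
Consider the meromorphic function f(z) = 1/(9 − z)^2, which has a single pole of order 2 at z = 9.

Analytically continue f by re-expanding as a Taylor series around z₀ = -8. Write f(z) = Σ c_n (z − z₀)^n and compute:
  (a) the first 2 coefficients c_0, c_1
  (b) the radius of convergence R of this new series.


Let w = z − z₀, so z = z₀ + w.
Then 9 − z = 9 − (z₀ + w) = (9 − z₀) − w = 17 − w.
f(z) = 1/(17 − w)^2 = (1/(17)^2) · (1 − w/(17))^{−2}.
By the binomial series (1−u)^{−2} = Σ_{n≥0} C(n+1, 1) u^n for |u|<1, with u = w/(17):
  c_n = C(n+1, 1) / (17)^(n+2).
  c_0 = 1/(17)^2 = 1/289.
  c_1 = 2/(17)^3 = 2/4913.
The series is valid for |w/d| < 1, i.e. |z − z₀| < |d|.
Radius of convergence: R = |9 − z₀| = |17| = 17 (distance from z₀ to the singularity z = 9).

c_0 = 1/289, c_1 = 2/4913; R = 17.


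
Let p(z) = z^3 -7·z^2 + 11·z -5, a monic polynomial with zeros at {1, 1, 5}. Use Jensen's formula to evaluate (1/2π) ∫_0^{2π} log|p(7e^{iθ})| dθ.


Zeros: 1, 1, 5; r = 7.
Inside |z| < r: 1, 1, 5. Outside (|z| ≥ r): ∅.
p(0) = -5, so log|p(0)| = log(5) = 1.6094.
Apply Jensen: I(r) = log|p(0)| + Σ_k log(r/|z_k|), summed over zeros inside |z| < r.
  log(r/|z_k|) for z_k = 1: log(7/1) = 1.9459
  log(r/|z_k|) for z_k = 1: log(7/1) = 1.9459
  log(r/|z_k|) for z_k = 5: log(7/5) = 0.3365
Sum over inside zeros: 4.2283.
I(r) = log|p(0)| + (inside sum) = 1.6094 + 4.2283 = 5.8377.
Closed form (all zeros inside, monic): I(r) = n·log(r) = 3·log(7) = 5.8377. ✓

I(r) ≈ 5.8377.


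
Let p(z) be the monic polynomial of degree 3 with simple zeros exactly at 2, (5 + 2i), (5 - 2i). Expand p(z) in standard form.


The polynomial is p(z) = ∏_{α ∈ S} (z − α), where S = {2, (5 + 2i), (5 - 2i)}.
Expanding the product yields: p(z) = z^3 -12·z^2 + 49·z -58.
Note conjugate pairs combine to real quadratics: (z − (5+2i))(z − (5−2i)) = z² − 10z + 29.
The resulting polynomial has degree 3 and real coefficients as required.

p(z) = z^3 -12·z^2 + 49·z -58.


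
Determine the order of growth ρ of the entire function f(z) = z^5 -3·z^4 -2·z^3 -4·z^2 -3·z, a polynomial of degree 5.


|f(z)| ≤ Σ|c_k|·r^k = O(r^5) as r → ∞. Polynomial growth is O(e^{r^ε}) for every ε > 0 (since r^5/e^{r^ε} → 0), so ρ ≤ ε for all ε > 0, i.e. ρ = 0. Every nonconstant polynomial has order 0.
Therefore ρ = 0.

Order ρ = 0.


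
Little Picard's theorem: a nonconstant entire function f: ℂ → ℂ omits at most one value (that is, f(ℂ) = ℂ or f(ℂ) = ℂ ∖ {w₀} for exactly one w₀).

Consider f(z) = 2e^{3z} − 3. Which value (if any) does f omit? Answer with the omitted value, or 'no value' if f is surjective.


Little Picard bounds the complement of f(ℂ) to at most one point.
e^{3z} is never zero on ℂ, so 2·e^{3z} takes every value in ℂ ∖ {0}. Adding -3 shifts the range to ℂ ∖ {-3}. Thus f omits exactly the value -3.

Omitted value: -3.


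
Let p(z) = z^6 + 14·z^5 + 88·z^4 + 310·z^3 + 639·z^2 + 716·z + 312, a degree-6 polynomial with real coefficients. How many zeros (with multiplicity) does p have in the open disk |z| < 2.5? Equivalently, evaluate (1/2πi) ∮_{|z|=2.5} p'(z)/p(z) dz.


The zeros of p are: (-3 + 2i), (-3 - 2i), -3, (-2 + 2i), (-2 - 2i), -1.
Their magnitudes are: 3.606, 3.606, 3, 2.828, 2.828, 1.
Zeros with |z| < R = 2.5: -1.
Count = 1.
By the argument principle, (1/2πi) ∮_{|z|=R} p'(z)/p(z) dz equals exactly this count.

Number of zeros inside |z| < 2.5: 1.


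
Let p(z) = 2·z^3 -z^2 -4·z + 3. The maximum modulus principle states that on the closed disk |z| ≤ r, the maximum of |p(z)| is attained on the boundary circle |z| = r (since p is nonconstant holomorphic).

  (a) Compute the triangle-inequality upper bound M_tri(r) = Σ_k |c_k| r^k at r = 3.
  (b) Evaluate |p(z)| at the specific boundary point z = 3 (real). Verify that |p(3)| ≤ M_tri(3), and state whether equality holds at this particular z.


Coefficients: c_0 = 3, c_1 = -4, c_2 = -1, c_3 = 2. Radius r = 3.
Part (a). Triangle bound: M_tri(r) = Σ_k |c_k| r^k
  = |3|·3^0 + |-4|·3^1 + |-1|·3^2 + |2|·3^3
  = 3 + 12 + 9 + 54 = 78.
This bounds M(r) := max_{|z|=r} |p(z)| from above; equality holds iff all terms c_k z^k can be made to align in phase at a single z on |z|=r.
Part (b). At z = 3 (real, on the circle |z| = r):
  p(3) = (3)·3^0 + (-4)·3^1 + (-1)·3^2 + (2)·3^3 = 36.
  |p(3)| = 36.
Check: |p(3)| = 36 ≤ 78 = M_tri(3). ✓ Equality does not hold at z = 3 (the coefficients have mixed signs, so the terms do not all align in phase there).

M_tri(3) = 78; |p(3)| = 36; equality at z=3: no.


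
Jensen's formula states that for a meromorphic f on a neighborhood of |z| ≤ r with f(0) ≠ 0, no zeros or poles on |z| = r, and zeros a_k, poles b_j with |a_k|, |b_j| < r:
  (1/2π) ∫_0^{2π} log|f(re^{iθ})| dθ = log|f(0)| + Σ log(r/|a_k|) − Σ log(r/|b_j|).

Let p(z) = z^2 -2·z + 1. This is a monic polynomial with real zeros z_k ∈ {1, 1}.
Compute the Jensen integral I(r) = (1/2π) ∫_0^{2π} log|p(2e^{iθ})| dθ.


Zeros: 1, 1; r = 2.
Inside |z| < r: 1, 1. Outside (|z| ≥ r): ∅.
p(0) = 1, so log|p(0)| = log(1) = 0.0000.
Apply Jensen: I(r) = log|p(0)| + Σ_k log(r/|z_k|), summed over zeros inside |z| < r.
  log(r/|z_k|) for z_k = 1: log(2/1) = 0.6931
  log(r/|z_k|) for z_k = 1: log(2/1) = 0.6931
Sum over inside zeros: 1.3863.
I(r) = log|p(0)| + (inside sum) = 0.0000 + 1.3863 = 1.3863.
Closed form (all zeros inside, monic): I(r) = n·log(r) = 2·log(2) = 1.3863. ✓

I(r) ≈ 1.3863.


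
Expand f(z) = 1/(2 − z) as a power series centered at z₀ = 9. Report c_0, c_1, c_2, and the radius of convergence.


Let w = z − z₀, so z = z₀ + w.
Then 2 − z = 2 − (z₀ + w) = (2 − z₀) − w = -7 − w.
f(z) = 1/(-7 − w) = (1/(-7)) · 1/(1 − w/(-7)) = Σ_{n≥0} w^n / (-7)^(n+1).
So c_n = 1/(-7)^(n+1):
  c_0 = 1/(-7)^1 = -1/7.
  c_1 = 1/(-7)^2 = 1/49.
  c_2 = 1/(-7)^3 = -1/343.
The series is valid for |w/d| < 1, i.e. |z − z₀| < |d|.
Radius of convergence: R = |2 − z₀| = |-7| = 7 (distance from z₀ to the singularity z = 2).

c_0 = -1/7, c_1 = 1/49, c_2 = -1/343; R = 7.


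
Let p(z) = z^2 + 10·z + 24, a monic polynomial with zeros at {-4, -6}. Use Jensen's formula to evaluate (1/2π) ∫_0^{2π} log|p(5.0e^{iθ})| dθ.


Zeros: -6, -4; r = 5.0.
Inside |z| < r: -4. Outside (|z| ≥ r): -6.
p(0) = 24, so log|p(0)| = log(24) = 3.1781.
Apply Jensen: I(r) = log|p(0)| + Σ_k log(r/|z_k|), summed over zeros inside |z| < r.
  log(r/|z_k|) for z_k = -4: log(5.0/4) = 0.2231
  Outside zeros (-6) contribute nothing to the Jensen sum.
Sum over inside zeros: 0.2231.
I(r) = log|p(0)| + (inside sum) = 3.1781 + 0.2231 = 3.4012.
Note: since some zeros are outside |z| ≤ r, the simplified n·log(r) form does NOT apply — only the inside zeros contribute.

I(r) ≈ 3.4012.


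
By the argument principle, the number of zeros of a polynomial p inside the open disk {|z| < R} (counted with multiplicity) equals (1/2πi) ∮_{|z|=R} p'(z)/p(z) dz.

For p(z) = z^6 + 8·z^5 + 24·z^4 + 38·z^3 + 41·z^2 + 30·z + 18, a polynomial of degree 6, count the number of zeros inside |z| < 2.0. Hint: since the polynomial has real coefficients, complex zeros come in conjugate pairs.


The zeros of p are: (-1 + 1i), (-1 - 1i), -3, (0 + 1i), (0 - 1i), -3.
Their magnitudes are: 1.414, 1.414, 3, 1, 1, 3.
Zeros with |z| < R = 2.0: (-1 + 1i), (-1 - 1i), (0 + 1i), (0 - 1i).
Count = 4.
By the argument principle, (1/2πi) ∮_{|z|=R} p'(z)/p(z) dz equals exactly this count.

Number of zeros inside |z| < 2.0: 4.


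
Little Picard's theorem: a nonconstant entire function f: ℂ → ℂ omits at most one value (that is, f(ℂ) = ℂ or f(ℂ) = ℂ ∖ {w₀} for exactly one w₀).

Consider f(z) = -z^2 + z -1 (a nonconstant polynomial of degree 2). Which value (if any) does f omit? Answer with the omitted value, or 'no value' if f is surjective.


Little Picard bounds the complement of f(ℂ) to at most one point.
For every w ∈ ℂ, the equation p(z) − w = 0 is a nonconstant polynomial in z and hence has at least one root by the fundamental theorem of algebra. So p is surjective onto ℂ, omitting no value.

Omitted value: no value.


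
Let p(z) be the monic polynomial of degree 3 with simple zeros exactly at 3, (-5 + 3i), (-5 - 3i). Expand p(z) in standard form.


The polynomial is p(z) = ∏_{α ∈ S} (z − α), where S = {3, (-5 + 3i), (-5 - 3i)}.
Expanding the product yields: p(z) = z^3 + 7·z^2 + 4·z -102.
Note conjugate pairs combine to real quadratics: (z − (-5+3i))(z − (-5−3i)) = z² + 10z + 34.
The resulting polynomial has degree 3 and real coefficients as required.

p(z) = z^3 + 7·z^2 + 4·z -102.


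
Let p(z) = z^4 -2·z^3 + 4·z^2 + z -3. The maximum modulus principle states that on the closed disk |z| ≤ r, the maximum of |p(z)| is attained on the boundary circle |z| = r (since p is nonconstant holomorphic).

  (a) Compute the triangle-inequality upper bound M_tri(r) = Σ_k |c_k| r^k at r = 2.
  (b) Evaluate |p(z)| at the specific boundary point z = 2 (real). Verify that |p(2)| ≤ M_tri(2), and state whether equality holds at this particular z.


Coefficients: c_0 = -3, c_1 = 1, c_2 = 4, c_3 = -2, c_4 = 1. Radius r = 2.
Part (a). Triangle bound: M_tri(r) = Σ_k |c_k| r^k
  = |-3|·2^0 + |1|·2^1 + |4|·2^2 + |-2|·2^3 + |1|·2^4
  = 3 + 2 + 16 + 16 + 16 = 53.
This bounds M(r) := max_{|z|=r} |p(z)| from above; equality holds iff all terms c_k z^k can be made to align in phase at a single z on |z|=r.
Part (b). At z = 2 (real, on the circle |z| = r):
  p(2) = (-3)·2^0 + (1)·2^1 + (4)·2^2 + (-2)·2^3 + (1)·2^4 = 15.
  |p(2)| = 15.
Check: |p(2)| = 15 ≤ 53 = M_tri(2). ✓ Equality does not hold at z = 2 (the coefficients have mixed signs, so the terms do not all align in phase there).

M_tri(2) = 53; |p(2)| = 15; equality at z=2: no.


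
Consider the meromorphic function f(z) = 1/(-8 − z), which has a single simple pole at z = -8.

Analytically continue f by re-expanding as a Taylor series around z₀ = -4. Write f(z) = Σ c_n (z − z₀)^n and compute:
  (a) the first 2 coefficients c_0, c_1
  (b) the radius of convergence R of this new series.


Let w = z − z₀, so z = z₀ + w.
Then -8 − z = -8 − (z₀ + w) = (-8 − z₀) − w = -4 − w.
f(z) = 1/(-4 − w) = (1/(-4)) · 1/(1 − w/(-4)) = Σ_{n≥0} w^n / (-4)^(n+1).
So c_n = 1/(-4)^(n+1):
  c_0 = 1/(-4)^1 = -1/4.
  c_1 = 1/(-4)^2 = 1/16.
The series is valid for |w/d| < 1, i.e. |z − z₀| < |d|.
Radius of convergence: R = |-8 − z₀| = |-4| = 4 (distance from z₀ to the singularity z = -8).

c_0 = -1/4, c_1 = 1/16; R = 4.


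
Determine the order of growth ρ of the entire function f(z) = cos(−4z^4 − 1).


Write cos(w) = (e^{iw} ± e^{−iw})/(2 or 2i), so |cos(w)| ≤ e^{|w|}. With w = −4z^4 − 1, |w| ≤ 4r^4 + 1 on |z|=r, giving M(r) ≤ e^{4r^4 + 1} and ρ ≤ 4. For the lower bound, choose z on |z|=r with -4z^4 purely imaginary of modulus 4r^4; then |cos(−4z^4 − 1)| grows like e^{4r^4}/2, so ρ ≥ 4. Hence ρ = 4.
Therefore ρ = 4.

Order ρ = 4.


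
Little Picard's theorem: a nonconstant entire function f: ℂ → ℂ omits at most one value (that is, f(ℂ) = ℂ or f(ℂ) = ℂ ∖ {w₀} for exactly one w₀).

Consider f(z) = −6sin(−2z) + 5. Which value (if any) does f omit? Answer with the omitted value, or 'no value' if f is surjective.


Little Picard bounds the complement of f(ℂ) to at most one point.
sin is entire and surjective onto ℂ: for every w ∈ ℂ, sin(ζ) = w has a solution ζ ∈ ℂ (e.g., via the complex inverse arcsin). With ζ = −2z this gives z = ζ/(-2). Then -6·sin(−2z) takes every value in -6·ℂ = ℂ, and adding 5 is a bijection of ℂ. So f is surjective and omits no value. (Note: only on the real line is sin bounded by [−1, 1].)

Omitted value: no value.


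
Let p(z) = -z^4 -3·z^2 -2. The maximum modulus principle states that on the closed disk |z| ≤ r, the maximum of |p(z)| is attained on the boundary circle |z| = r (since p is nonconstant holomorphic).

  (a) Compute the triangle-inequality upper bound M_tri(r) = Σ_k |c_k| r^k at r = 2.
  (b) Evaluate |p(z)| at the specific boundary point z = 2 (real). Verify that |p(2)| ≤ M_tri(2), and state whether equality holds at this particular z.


Coefficients: c_0 = -2, c_1 = 0, c_2 = -3, c_3 = 0, c_4 = -1. Radius r = 2.
Part (a). Triangle bound: M_tri(r) = Σ_k |c_k| r^k
  = |-2|·2^0 + |0|·2^1 + |-3|·2^2 + |0|·2^3 + |-1|·2^4
  = 2 + 0 + 12 + 0 + 16 = 30.
This bounds M(r) := max_{|z|=r} |p(z)| from above; equality holds iff all terms c_k z^k can be made to align in phase at a single z on |z|=r.
Part (b). At z = 2 (real, on the circle |z| = r):
  p(2) = (-2)·2^0 + (0)·2^1 + (-3)·2^2 + (0)·2^3 + (-1)·2^4 = -30.
  |p(2)| = 30.
Since all nonzero coefficients share the same sign, |p(2)| = 30 = M_tri(2); the triangle bound is attained at z = 2, so in fact M(r) = 30.

M_tri(2) = 30; |p(2)| = 30; equality at z=2: yes.


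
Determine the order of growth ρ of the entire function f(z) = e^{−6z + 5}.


|e^{−6z + 5}| = e^{Re(-6·z) + 5} ≤ e^{6|z|^1 + 5} = e^{6r^1 + 5} on |z| = r, so ρ ≤ 1. Choosing z on |z|=r so that -6·z is real positive (always possible by picking arg z appropriately) gives |f(z)| = e^{6r^1 + 5}, matching the bound. The additive constant 5 does not affect log log M(r) ~ 1·log r. Hence ρ = 1.
Therefore ρ = 1.

Order ρ = 1.


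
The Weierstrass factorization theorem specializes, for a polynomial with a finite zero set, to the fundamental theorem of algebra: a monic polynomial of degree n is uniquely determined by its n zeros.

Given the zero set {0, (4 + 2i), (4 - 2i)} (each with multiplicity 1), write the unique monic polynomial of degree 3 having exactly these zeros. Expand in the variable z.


The polynomial is p(z) = ∏_{α ∈ S} (z − α), where S = {0, (4 + 2i), (4 - 2i)}.
Expanding the product yields: p(z) = z^3 -8·z^2 + 20·z.
Note conjugate pairs combine to real quadratics: (z − (4+2i))(z − (4−2i)) = z² − 8z + 20.
The resulting polynomial has degree 3 and real coefficients as required.

p(z) = z^3 -8·z^2 + 20·z.


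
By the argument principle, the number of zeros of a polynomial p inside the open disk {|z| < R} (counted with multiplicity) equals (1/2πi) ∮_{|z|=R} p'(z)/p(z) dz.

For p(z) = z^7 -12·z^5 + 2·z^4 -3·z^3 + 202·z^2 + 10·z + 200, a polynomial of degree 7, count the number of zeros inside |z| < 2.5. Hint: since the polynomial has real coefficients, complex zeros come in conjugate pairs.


The zeros of p are: -4, (-1 + 2i), (-1 - 2i), (3 + 1i), (3 - 1i), (0 + 1i), (0 - 1i).
Their magnitudes are: 4, 2.236, 2.236, 3.162, 3.162, 1, 1.
Zeros with |z| < R = 2.5: (-1 + 2i), (-1 - 2i), (0 + 1i), (0 - 1i).
Count = 4.
By the argument principle, (1/2πi) ∮_{|z|=R} p'(z)/p(z) dz equals exactly this count.

Number of zeros inside |z| < 2.5: 4.


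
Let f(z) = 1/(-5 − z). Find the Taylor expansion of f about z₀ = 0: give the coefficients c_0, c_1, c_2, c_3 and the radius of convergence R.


Let w = z − z₀, so z = z₀ + w.
Then -5 − z = -5 − (z₀ + w) = (-5 − z₀) − w = -5 − w.
f(z) = 1/(-5 − w) = (1/(-5)) · 1/(1 − w/(-5)) = Σ_{n≥0} w^n / (-5)^(n+1).
So c_n = 1/(-5)^(n+1):
  c_0 = 1/(-5)^1 = -1/5.
  c_1 = 1/(-5)^2 = 1/25.
  c_2 = 1/(-5)^3 = -1/125.
  c_3 = 1/(-5)^4 = 1/625.
The series is valid for |w/d| < 1, i.e. |z − z₀| < |d|.
Radius of convergence: R = |-5 − z₀| = |-5| = 5 (distance from z₀ to the singularity z = -5).

c_0 = -1/5, c_1 = 1/25, c_2 = -1/125, c_3 = 1/625; R = 5.


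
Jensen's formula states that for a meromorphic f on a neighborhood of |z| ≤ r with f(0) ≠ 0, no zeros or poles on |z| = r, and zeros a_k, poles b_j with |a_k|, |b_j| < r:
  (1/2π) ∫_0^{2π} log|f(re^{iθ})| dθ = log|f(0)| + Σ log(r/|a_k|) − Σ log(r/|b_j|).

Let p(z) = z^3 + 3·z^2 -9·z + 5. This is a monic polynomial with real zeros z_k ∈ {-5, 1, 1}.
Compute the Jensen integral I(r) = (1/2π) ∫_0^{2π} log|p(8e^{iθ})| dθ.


Zeros: -5, 1, 1; r = 8.
Inside |z| < r: -5, 1, 1. Outside (|z| ≥ r): ∅.
p(0) = 5, so log|p(0)| = log(5) = 1.6094.
Apply Jensen: I(r) = log|p(0)| + Σ_k log(r/|z_k|), summed over zeros inside |z| < r.
  log(r/|z_k|) for z_k = -5: log(8/5) = 0.4700
  log(r/|z_k|) for z_k = 1: log(8/1) = 2.0794
  log(r/|z_k|) for z_k = 1: log(8/1) = 2.0794
Sum over inside zeros: 4.6289.
I(r) = log|p(0)| + (inside sum) = 1.6094 + 4.6289 = 6.2383.
Closed form (all zeros inside, monic): I(r) = n·log(r) = 3·log(8) = 6.2383. ✓

I(r) ≈ 6.2383.


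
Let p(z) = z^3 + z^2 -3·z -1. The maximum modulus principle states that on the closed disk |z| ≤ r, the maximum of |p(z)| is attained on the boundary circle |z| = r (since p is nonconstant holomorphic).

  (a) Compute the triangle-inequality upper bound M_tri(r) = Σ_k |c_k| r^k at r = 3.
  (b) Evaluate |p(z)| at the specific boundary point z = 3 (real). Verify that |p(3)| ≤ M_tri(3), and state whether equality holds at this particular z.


Coefficients: c_0 = -1, c_1 = -3, c_2 = 1, c_3 = 1. Radius r = 3.
Part (a). Triangle bound: M_tri(r) = Σ_k |c_k| r^k
  = |-1|·3^0 + |-3|·3^1 + |1|·3^2 + |1|·3^3
  = 1 + 9 + 9 + 27 = 46.
This bounds M(r) := max_{|z|=r} |p(z)| from above; equality holds iff all terms c_k z^k can be made to align in phase at a single z on |z|=r.
Part (b). At z = 3 (real, on the circle |z| = r):
  p(3) = (-1)·3^0 + (-3)·3^1 + (1)·3^2 + (1)·3^3 = 26.
  |p(3)| = 26.
Check: |p(3)| = 26 ≤ 46 = M_tri(3). ✓ Equality does not hold at z = 3 (the coefficients have mixed signs, so the terms do not all align in phase there).

M_tri(3) = 46; |p(3)| = 26; equality at z=3: no.


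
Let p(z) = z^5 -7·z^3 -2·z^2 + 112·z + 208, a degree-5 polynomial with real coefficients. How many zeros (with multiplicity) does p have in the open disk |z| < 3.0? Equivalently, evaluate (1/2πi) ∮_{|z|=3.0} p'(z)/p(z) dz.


The zeros of p are: -2, (-2 + 2i), (-2 - 2i), (3 + 2i), (3 - 2i).
Their magnitudes are: 2, 2.828, 2.828, 3.606, 3.606.
Zeros with |z| < R = 3.0: -2, (-2 + 2i), (-2 - 2i).
Count = 3.
By the argument principle, (1/2πi) ∮_{|z|=R} p'(z)/p(z) dz equals exactly this count.

Number of zeros inside |z| < 3.0: 3.


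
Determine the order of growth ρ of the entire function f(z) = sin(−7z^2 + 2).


Write sin(w) = (e^{iw} ± e^{−iw})/(2 or 2i), so |sin(w)| ≤ e^{|w|}. With w = −7z^2 + 2, |w| ≤ 7r^2 + 2 on |z|=r, giving M(r) ≤ e^{7r^2 + 2} and ρ ≤ 2. For the lower bound, choose z on |z|=r with -7z^2 purely imaginary of modulus 7r^2; then |sin(−7z^2 + 2)| grows like e^{7r^2}/2, so ρ ≥ 2. Hence ρ = 2.
Therefore ρ = 2.

Order ρ = 2.


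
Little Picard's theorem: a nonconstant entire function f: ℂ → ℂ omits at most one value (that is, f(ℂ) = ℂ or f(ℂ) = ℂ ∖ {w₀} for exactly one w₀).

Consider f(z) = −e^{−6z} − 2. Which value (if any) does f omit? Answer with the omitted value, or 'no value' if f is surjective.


Little Picard bounds the complement of f(ℂ) to at most one point.
e^{−6z} is never zero on ℂ, so -1·e^{−6z} takes every value in ℂ ∖ {0}. Adding -2 shifts the range to ℂ ∖ {-2}. Thus f omits exactly the value -2.

Omitted value: -2.


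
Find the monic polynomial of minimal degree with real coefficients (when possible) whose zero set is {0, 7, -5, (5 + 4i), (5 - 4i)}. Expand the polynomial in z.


The polynomial is p(z) = ∏_{α ∈ S} (z − α), where S = {0, 7, -5, (5 + 4i), (5 - 4i)}.
Expanding the product yields: p(z) = z^5 -12·z^4 + 26·z^3 + 268·z^2 -1435·z.
Note conjugate pairs combine to real quadratics: (z − (5+4i))(z − (5−4i)) = z² − 10z + 41.
The resulting polynomial has degree 5 and real coefficients as required.

p(z) = z^5 -12·z^4 + 26·z^3 + 268·z^2 -1435·z.


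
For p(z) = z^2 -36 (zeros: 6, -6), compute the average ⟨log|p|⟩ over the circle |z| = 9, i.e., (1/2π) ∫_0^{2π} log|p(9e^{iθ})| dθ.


Zeros: -6, 6; r = 9.
Inside |z| < r: -6, 6. Outside (|z| ≥ r): ∅.
p(0) = -36, so log|p(0)| = log(36) = 3.5835.
Apply Jensen: I(r) = log|p(0)| + Σ_k log(r/|z_k|), summed over zeros inside |z| < r.
  log(r/|z_k|) for z_k = 6: log(9/6) = 0.4055
  log(r/|z_k|) for z_k = -6: log(9/6) = 0.4055
Sum over inside zeros: 0.8109.
I(r) = log|p(0)| + (inside sum) = 3.5835 + 0.8109 = 4.3944.
Closed form (all zeros inside, monic): I(r) = n·log(r) = 2·log(9) = 4.3944. ✓

I(r) ≈ 4.3944.


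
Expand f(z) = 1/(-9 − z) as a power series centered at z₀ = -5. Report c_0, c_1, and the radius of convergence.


Let w = z − z₀, so z = z₀ + w.
Then -9 − z = -9 − (z₀ + w) = (-9 − z₀) − w = -4 − w.
f(z) = 1/(-4 − w) = (1/(-4)) · 1/(1 − w/(-4)) = Σ_{n≥0} w^n / (-4)^(n+1).
So c_n = 1/(-4)^(n+1):
  c_0 = 1/(-4)^1 = -1/4.
  c_1 = 1/(-4)^2 = 1/16.
The series is valid for |w/d| < 1, i.e. |z − z₀| < |d|.
Radius of convergence: R = |-9 − z₀| = |-4| = 4 (distance from z₀ to the singularity z = -9).

c_0 = -1/4, c_1 = 1/16; R = 4.


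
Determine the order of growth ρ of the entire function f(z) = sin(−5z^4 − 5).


Write sin(w) = (e^{iw} ± e^{−iw})/(2 or 2i), so |sin(w)| ≤ e^{|w|}. With w = −5z^4 − 5, |w| ≤ 5r^4 + 5 on |z|=r, giving M(r) ≤ e^{5r^4 + 5} and ρ ≤ 4. For the lower bound, choose z on |z|=r with -5z^4 purely imaginary of modulus 5r^4; then |sin(−5z^4 − 5)| grows like e^{5r^4}/2, so ρ ≥ 4. Hence ρ = 4.
Therefore ρ = 4.

Order ρ = 4.


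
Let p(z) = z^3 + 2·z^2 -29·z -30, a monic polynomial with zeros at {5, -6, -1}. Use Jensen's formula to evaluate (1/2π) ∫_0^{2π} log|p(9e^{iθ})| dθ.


Zeros: -6, -1, 5; r = 9.
Inside |z| < r: -6, -1, 5. Outside (|z| ≥ r): ∅.
p(0) = -30, so log|p(0)| = log(30) = 3.4012.
Apply Jensen: I(r) = log|p(0)| + Σ_k log(r/|z_k|), summed over zeros inside |z| < r.
  log(r/|z_k|) for z_k = 5: log(9/5) = 0.5878
  log(r/|z_k|) for z_k = -6: log(9/6) = 0.4055
  log(r/|z_k|) for z_k = -1: log(9/1) = 2.1972
Sum over inside zeros: 3.1905.
I(r) = log|p(0)| + (inside sum) = 3.4012 + 3.1905 = 6.5917.
Closed form (all zeros inside, monic): I(r) = n·log(r) = 3·log(9) = 6.5917. ✓

I(r) ≈ 6.5917.


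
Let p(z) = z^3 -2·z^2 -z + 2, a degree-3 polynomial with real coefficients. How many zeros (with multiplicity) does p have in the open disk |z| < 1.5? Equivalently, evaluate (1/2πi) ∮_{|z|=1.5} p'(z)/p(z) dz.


The zeros of p are: 1, -1, 2.
Their magnitudes are: 1, 1, 2.
Zeros with |z| < R = 1.5: 1, -1.
Count = 2.
By the argument principle, (1/2πi) ∮_{|z|=R} p'(z)/p(z) dz equals exactly this count.

Number of zeros inside |z| < 1.5: 2.


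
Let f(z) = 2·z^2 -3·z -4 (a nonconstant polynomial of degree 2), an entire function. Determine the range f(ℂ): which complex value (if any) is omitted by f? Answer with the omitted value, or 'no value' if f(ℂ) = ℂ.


Little Picard bounds the complement of f(ℂ) to at most one point.
For every w ∈ ℂ, the equation p(z) − w = 0 is a nonconstant polynomial in z and hence has at least one root by the fundamental theorem of algebra. So p is surjective onto ℂ, omitting no value.

Omitted value: no value.


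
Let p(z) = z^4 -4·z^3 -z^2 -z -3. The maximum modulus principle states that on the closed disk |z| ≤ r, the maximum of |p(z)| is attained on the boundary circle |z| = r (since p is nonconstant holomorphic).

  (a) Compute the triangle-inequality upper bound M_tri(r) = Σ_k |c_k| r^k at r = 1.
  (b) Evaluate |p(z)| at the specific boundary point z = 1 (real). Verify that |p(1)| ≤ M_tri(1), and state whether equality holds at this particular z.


Coefficients: c_0 = -3, c_1 = -1, c_2 = -1, c_3 = -4, c_4 = 1. Radius r = 1.
Part (a). Triangle bound: M_tri(r) = Σ_k |c_k| r^k
  = |-3|·1^0 + |-1|·1^1 + |-1|·1^2 + |-4|·1^3 + |1|·1^4
  = 3 + 1 + 1 + 4 + 1 = 10.
This bounds M(r) := max_{|z|=r} |p(z)| from above; equality holds iff all terms c_k z^k can be made to align in phase at a single z on |z|=r.
Part (b). At z = 1 (real, on the circle |z| = r):
  p(1) = (-3)·1^0 + (-1)·1^1 + (-1)·1^2 + (-4)·1^3 + (1)·1^4 = -8.
  |p(1)| = 8.
Check: |p(1)| = 8 ≤ 10 = M_tri(1). ✓ Equality does not hold at z = 1 (the coefficients have mixed signs, so the terms do not all align in phase there).

M_tri(1) = 10; |p(1)| = 8; equality at z=1: no.


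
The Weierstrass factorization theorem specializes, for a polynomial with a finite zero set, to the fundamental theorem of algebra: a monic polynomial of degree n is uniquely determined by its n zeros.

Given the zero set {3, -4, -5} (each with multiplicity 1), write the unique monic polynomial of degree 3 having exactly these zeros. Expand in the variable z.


The polynomial is p(z) = ∏_{α ∈ S} (z − α), where S = {3, -4, -5}.
Expanding the product yields: p(z) = z^3 + 6·z^2 -7·z -60.
The resulting polynomial has degree 3 and real coefficients as required.

p(z) = z^3 + 6·z^2 -7·z -60.


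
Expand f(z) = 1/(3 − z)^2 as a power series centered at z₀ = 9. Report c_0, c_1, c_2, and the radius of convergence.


Let w = z − z₀, so z = z₀ + w.
Then 3 − z = 3 − (z₀ + w) = (3 − z₀) − w = -6 − w.
f(z) = 1/(-6 − w)^2 = (1/(-6)^2) · (1 − w/(-6))^{−2}.
By the binomial series (1−u)^{−2} = Σ_{n≥0} C(n+1, 1) u^n for |u|<1, with u = w/(-6):
  c_n = C(n+1, 1) / (-6)^(n+2).
  c_0 = 1/(-6)^2 = 1/36.
  c_1 = 2/(-6)^3 = -1/108.
  c_2 = 3/(-6)^4 = 1/432.
The series is valid for |w/d| < 1, i.e. |z − z₀| < |d|.
Radius of convergence: R = |3 − z₀| = |-6| = 6 (distance from z₀ to the singularity z = 3).

c_0 = 1/36, c_1 = -1/108, c_2 = 1/432; R = 6.


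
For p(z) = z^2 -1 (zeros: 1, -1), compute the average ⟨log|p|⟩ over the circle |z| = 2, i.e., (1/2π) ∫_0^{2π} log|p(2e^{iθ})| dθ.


Zeros: -1, 1; r = 2.
Inside |z| < r: -1, 1. Outside (|z| ≥ r): ∅.
p(0) = -1, so log|p(0)| = log(1) = 0.0000.
Apply Jensen: I(r) = log|p(0)| + Σ_k log(r/|z_k|), summed over zeros inside |z| < r.
  log(r/|z_k|) for z_k = 1: log(2/1) = 0.6931
  log(r/|z_k|) for z_k = -1: log(2/1) = 0.6931
Sum over inside zeros: 1.3863.
I(r) = log|p(0)| + (inside sum) = 0.0000 + 1.3863 = 1.3863.
Closed form (all zeros inside, monic): I(r) = n·log(r) = 2·log(2) = 1.3863. ✓

I(r) ≈ 1.3863.


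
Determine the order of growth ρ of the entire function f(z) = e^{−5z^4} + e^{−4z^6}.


Each summand is entire of order 4 and 6 respectively (as in the single-exponential case). The order of a sum is at most the max of the orders, so ρ ≤ 6. For the lower bound: on |z|=r choose arg z so that -4z^6 is real positive; then |e^{-4z^6}| = e^{4r^6} while |e^{-5z^4}| ≤ e^{5r^4} = o(e^{4r^6}). So |f| ≥ e^{4r^6}(1 − o(1)) and ρ ≥ 6. Hence ρ = max(4, 6) = 6.
Therefore ρ = 6.

Order ρ = 6.


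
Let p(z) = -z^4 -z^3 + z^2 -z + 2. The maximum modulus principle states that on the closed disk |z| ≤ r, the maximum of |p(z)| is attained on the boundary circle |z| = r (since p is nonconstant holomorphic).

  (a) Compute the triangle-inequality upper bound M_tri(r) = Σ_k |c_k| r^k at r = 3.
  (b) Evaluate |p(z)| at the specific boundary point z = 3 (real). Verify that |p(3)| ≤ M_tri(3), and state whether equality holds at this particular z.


Coefficients: c_0 = 2, c_1 = -1, c_2 = 1, c_3 = -1, c_4 = -1. Radius r = 3.
Part (a). Triangle bound: M_tri(r) = Σ_k |c_k| r^k
  = |2|·3^0 + |-1|·3^1 + |1|·3^2 + |-1|·3^3 + |-1|·3^4
  = 2 + 3 + 9 + 27 + 81 = 122.
This bounds M(r) := max_{|z|=r} |p(z)| from above; equality holds iff all terms c_k z^k can be made to align in phase at a single z on |z|=r.
Part (b). At z = 3 (real, on the circle |z| = r):
  p(3) = (2)·3^0 + (-1)·3^1 + (1)·3^2 + (-1)·3^3 + (-1)·3^4 = -100.
  |p(3)| = 100.
Check: |p(3)| = 100 ≤ 122 = M_tri(3). ✓ Equality does not hold at z = 3 (the coefficients have mixed signs, so the terms do not all align in phase there).

M_tri(3) = 122; |p(3)| = 100; equality at z=3: no.


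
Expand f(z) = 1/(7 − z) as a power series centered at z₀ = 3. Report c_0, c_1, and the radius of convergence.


Let w = z − z₀, so z = z₀ + w.
Then 7 − z = 7 − (z₀ + w) = (7 − z₀) − w = 4 − w.
f(z) = 1/(4 − w) = (1/(4)) · 1/(1 − w/(4)) = Σ_{n≥0} w^n / (4)^(n+1).
So c_n = 1/(4)^(n+1):
  c_0 = 1/(4)^1 = 1/4.
  c_1 = 1/(4)^2 = 1/16.
The series is valid for |w/d| < 1, i.e. |z − z₀| < |d|.
Radius of convergence: R = |7 − z₀| = |4| = 4 (distance from z₀ to the singularity z = 7).

c_0 = 1/4, c_1 = 1/16; R = 4.


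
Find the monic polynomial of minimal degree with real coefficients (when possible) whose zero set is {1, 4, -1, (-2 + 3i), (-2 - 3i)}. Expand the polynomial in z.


The polynomial is p(z) = ∏_{α ∈ S} (z − α), where S = {1, 4, -1, (-2 + 3i), (-2 - 3i)}.
Expanding the product yields: p(z) = z^5 -4·z^3 -52·z^2 + 3·z + 52.
Note conjugate pairs combine to real quadratics: (z − (-2+3i))(z − (-2−3i)) = z² + 4z + 13.
The resulting polynomial has degree 5 and real coefficients as required.

p(z) = z^5 -4·z^3 -52·z^2 + 3·z + 52.


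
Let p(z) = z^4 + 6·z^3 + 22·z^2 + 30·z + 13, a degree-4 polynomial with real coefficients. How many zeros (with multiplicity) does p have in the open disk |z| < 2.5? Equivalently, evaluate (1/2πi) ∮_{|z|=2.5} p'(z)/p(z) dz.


The zeros of p are: -1, -1, (-2 + 3i), (-2 - 3i).
Their magnitudes are: 1, 1, 3.606, 3.606.
Zeros with |z| < R = 2.5: -1, -1.
Count = 2.
By the argument principle, (1/2πi) ∮_{|z|=R} p'(z)/p(z) dz equals exactly this count.

Number of zeros inside |z| < 2.5: 2.


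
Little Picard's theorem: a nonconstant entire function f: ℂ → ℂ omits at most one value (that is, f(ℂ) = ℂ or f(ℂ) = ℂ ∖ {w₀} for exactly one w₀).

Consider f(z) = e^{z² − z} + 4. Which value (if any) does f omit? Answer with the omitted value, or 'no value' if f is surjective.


Little Picard bounds the complement of f(ℂ) to at most one point.
The exponent g(z) = z² − z is a nonconstant polynomial, hence surjective onto ℂ. So e^{g(z)} takes every value in {e^w : w ∈ ℂ} = ℂ ∖ {0}. Adding 4 shifts the range to ℂ ∖ {4}. f omits exactly 4.

Omitted value: 4.


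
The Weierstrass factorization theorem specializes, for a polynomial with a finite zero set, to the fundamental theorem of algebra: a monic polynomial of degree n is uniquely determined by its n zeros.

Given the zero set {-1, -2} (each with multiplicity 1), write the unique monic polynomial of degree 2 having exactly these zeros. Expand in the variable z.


The polynomial is p(z) = ∏_{α ∈ S} (z − α), where S = {-1, -2}.
Expanding the product yields: p(z) = z^2 + 3·z + 2.
The resulting polynomial has degree 2 and real coefficients as required.

p(z) = z^2 + 3·z + 2.


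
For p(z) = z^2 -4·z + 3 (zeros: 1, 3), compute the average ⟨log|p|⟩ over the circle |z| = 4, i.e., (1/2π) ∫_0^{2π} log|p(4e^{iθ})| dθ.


Zeros: 1, 3; r = 4.
Inside |z| < r: 1, 3. Outside (|z| ≥ r): ∅.
p(0) = 3, so log|p(0)| = log(3) = 1.0986.
Apply Jensen: I(r) = log|p(0)| + Σ_k log(r/|z_k|), summed over zeros inside |z| < r.
  log(r/|z_k|) for z_k = 1: log(4/1) = 1.3863
  log(r/|z_k|) for z_k = 3: log(4/3) = 0.2877
Sum over inside zeros: 1.6740.
I(r) = log|p(0)| + (inside sum) = 1.0986 + 1.6740 = 2.7726.
Closed form (all zeros inside, monic): I(r) = n·log(r) = 2·log(4) = 2.7726. ✓

I(r) ≈ 2.7726.


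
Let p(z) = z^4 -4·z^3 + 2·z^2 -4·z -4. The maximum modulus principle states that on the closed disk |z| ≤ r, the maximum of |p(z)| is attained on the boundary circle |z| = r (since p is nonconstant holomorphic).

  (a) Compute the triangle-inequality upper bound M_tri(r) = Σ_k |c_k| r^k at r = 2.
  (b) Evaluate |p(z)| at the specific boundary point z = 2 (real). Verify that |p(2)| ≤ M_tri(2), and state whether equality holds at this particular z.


Coefficients: c_0 = -4, c_1 = -4, c_2 = 2, c_3 = -4, c_4 = 1. Radius r = 2.
Part (a). Triangle bound: M_tri(r) = Σ_k |c_k| r^k
  = |-4|·2^0 + |-4|·2^1 + |2|·2^2 + |-4|·2^3 + |1|·2^4
  = 4 + 8 + 8 + 32 + 16 = 68.
This bounds M(r) := max_{|z|=r} |p(z)| from above; equality holds iff all terms c_k z^k can be made to align in phase at a single z on |z|=r.
Part (b). At z = 2 (real, on the circle |z| = r):
  p(2) = (-4)·2^0 + (-4)·2^1 + (2)·2^2 + (-4)·2^3 + (1)·2^4 = -20.
  |p(2)| = 20.
Check: |p(2)| = 20 ≤ 68 = M_tri(2). ✓ Equality does not hold at z = 2 (the coefficients have mixed signs, so the terms do not all align in phase there).

M_tri(2) = 68; |p(2)| = 20; equality at z=2: no.


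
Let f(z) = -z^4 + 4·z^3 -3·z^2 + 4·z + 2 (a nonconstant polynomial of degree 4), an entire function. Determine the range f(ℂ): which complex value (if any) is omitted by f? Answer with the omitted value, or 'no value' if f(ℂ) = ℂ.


Little Picard bounds the complement of f(ℂ) to at most one point.
For every w ∈ ℂ, the equation p(z) − w = 0 is a nonconstant polynomial in z and hence has at least one root by the fundamental theorem of algebra. So p is surjective onto ℂ, omitting no value.

Omitted value: no value.


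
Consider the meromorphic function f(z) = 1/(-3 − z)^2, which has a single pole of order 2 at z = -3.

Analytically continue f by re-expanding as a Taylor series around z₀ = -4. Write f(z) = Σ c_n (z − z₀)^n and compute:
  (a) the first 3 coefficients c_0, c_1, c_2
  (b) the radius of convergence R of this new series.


Let w = z − z₀, so z = z₀ + w.
Then -3 − z = -3 − (z₀ + w) = (-3 − z₀) − w = 1 − w.
f(z) = 1/(1 − w)^2 = (1/(1)^2) · (1 − w/(1))^{−2}.
By the binomial series (1−u)^{−2} = Σ_{n≥0} C(n+1, 1) u^n for |u|<1, with u = w/(1):
  c_n = C(n+1, 1) / (1)^(n+2).
  c_0 = 1/(1)^2 = 1.
  c_1 = 2/(1)^3 = 2.
  c_2 = 3/(1)^4 = 3.
The series is valid for |w/d| < 1, i.e. |z − z₀| < |d|.
Radius of convergence: R = |-3 − z₀| = |1| = 1 (distance from z₀ to the singularity z = -3).

c_0 = 1, c_1 = 2, c_2 = 3; R = 1.
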